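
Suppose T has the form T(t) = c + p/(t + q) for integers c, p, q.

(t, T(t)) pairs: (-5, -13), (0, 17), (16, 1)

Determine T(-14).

-4

(T(t) − c)(t + q) = p for each data point; the three points give a linear system in c and q, then p follows.
Solving: c = -1, q = 2, p = 36, so T(t) = -1 + 36/(t + 2).
Then T(-14) = -1 + 36/(-12) = -4.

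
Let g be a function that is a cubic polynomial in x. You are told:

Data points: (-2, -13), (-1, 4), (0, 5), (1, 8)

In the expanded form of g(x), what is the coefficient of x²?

1

Write g(x) = ax³ + bx² + cx + d; the 4 given values yield a linear system in the 4 coefficients.
Solving, g(x) = 3x³ + x² - x + 5.
The coefficient of x² is 1.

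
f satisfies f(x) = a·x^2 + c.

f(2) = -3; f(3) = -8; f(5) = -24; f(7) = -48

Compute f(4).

-15

From f(2) = -3 and f(3) = -8: 4a + c = -3 and 9a + c = -8.
Subtracting: 5a = -5, so a = -1; then c = -3 − (-1)·4 = 1.
So f(x) = -1x² + 1, and f(4) = -15.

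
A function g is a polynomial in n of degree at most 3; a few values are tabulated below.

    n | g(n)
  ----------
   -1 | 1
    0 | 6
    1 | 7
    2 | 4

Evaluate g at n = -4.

Write g(n) = an³ + bn² + cn + d; the 4 given values yield a linear system in the 4 coefficients.
Solving, the leading coefficient vanishes, and g(n) = -2n² + 3n + 6.
Then g(-4) = -38.

-38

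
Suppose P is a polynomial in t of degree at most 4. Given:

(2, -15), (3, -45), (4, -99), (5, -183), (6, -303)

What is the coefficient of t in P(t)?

First differences: -30, -54, -84, -120. Second differences: -24, -30, -36. Third differences: -6, -6.
Level-3 differences are constant, so P has degree 3.
Fitting a degree-3 polynomial gives P(t) = -t³ - 3t² + 4t - 3.
The coefficient of t is 4.

4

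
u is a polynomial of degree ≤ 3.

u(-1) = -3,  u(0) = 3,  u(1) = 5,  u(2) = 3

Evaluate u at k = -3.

-27

Write u(k) = ak³ + bk² + ck + d; the 4 given values yield a linear system in the 4 coefficients.
Solving, the leading coefficient vanishes, and u(k) = -2k² + 4k + 3.
Then u(-3) = -27.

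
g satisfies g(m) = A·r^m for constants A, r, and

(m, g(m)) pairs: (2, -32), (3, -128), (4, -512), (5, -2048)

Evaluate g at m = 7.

Consecutive ratio: -128/(-32) = 4, and -512/(-128) = 4, so r = 4.
Then A·4^2 = -32 gives A = -2, and g(m) = -2·4^m.
g(7) = -2·4^7 = -32768.

-32768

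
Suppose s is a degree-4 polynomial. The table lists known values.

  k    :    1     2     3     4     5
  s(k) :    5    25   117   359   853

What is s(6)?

1725

Write s(k) = ak^4 + bk³ + ck² + dk + e; the 5 given values yield a linear system in the 5 coefficients.
Solving, s(k) = k^4 + 3k³ - 7k² + 5k + 3.
Then s(6) = 1725.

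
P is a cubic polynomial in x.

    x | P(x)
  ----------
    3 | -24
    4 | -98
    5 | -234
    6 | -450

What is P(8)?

-1194

Write P(x) = ax³ + bx² + cx + d; the 4 given values yield a linear system in the 4 coefficients.
Solving, P(x) = -3x³ + 5x² + 2x + 6.
Then P(8) = -1194.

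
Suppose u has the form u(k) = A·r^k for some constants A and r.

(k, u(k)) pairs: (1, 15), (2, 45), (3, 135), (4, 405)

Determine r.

3

Consecutive ratio: 45/15 = 3, and 135/45 = 3, so r = 3.
Then A·3^1 = 15 gives A = 5, and u(k) = 5·3^k.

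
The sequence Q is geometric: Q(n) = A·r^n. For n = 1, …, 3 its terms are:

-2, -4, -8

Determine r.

2

Consecutive ratio: -4/(-2) = 2, and -8/(-4) = 2, so r = 2.
Then A·2^1 = -2 gives A = -1, and Q(n) = -1·2^n.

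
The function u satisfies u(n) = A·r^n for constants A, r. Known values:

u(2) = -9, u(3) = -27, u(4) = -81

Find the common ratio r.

Consecutive ratio: -27/(-9) = 3, and -81/(-27) = 3, so r = 3.
Then A·3^2 = -9 gives A = -1, and u(n) = -1·3^n.

3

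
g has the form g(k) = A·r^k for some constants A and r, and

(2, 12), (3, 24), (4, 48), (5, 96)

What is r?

Consecutive ratio: 24/12 = 2, and 48/24 = 2, so r = 2.
Then A·2^2 = 12 gives A = 3, and g(k) = 3·2^k.

2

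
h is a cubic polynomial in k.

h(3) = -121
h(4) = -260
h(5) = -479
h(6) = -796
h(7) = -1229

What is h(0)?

-4

First differences: -139, -219, -317, -433. Second differences: -80, -98, -116. Third differences: -18, -18.
Level-3 differences are constant, so h has degree 3.
Fitting a degree-3 polynomial gives h(k) = -3k³ - 4k² - 4.
Then h(0) = -4.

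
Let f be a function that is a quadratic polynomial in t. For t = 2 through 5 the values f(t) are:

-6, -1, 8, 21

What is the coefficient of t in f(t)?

First differences: 5, 9, 13. Second differences: 4, 4.
Level-2 differences are constant, so f has degree 2.
Fitting a degree-2 polynomial gives f(t) = 2t² - 5t - 4.
The coefficient of t is -5.

-5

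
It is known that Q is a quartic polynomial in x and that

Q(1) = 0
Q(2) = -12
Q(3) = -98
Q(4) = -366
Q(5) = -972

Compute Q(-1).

-6

Write Q(x) = ax^4 + bx³ + cx² + dx + e; the 5 given values yield a linear system in the 5 coefficients.
Solving, Q(x) = -2x^4 + 2x³ + x² + x - 2.
Then Q(-1) = -6.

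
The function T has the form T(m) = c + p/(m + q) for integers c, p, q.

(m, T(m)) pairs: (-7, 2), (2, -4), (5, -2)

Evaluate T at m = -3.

(T(m) − c)(m + q) = p for each data point; the three points give a linear system in c and q, then p follows.
Solving: c = 0, q = 1, p = -12, so T(m) = -12/(m + 1).
Then T(-3) = 0 − 12/(-2) = 6.

6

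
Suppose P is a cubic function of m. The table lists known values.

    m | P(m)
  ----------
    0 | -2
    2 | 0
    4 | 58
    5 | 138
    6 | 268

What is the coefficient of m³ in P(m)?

Write P(m) = am³ + bm² + cm + d; the 5 given values yield a linear system in the 4 coefficients.
Solving, P(m) = 2m³ - 5m² + 3m - 2.
The coefficient of m³ is 2.

2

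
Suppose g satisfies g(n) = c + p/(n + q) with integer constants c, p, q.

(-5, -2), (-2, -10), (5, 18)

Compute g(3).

30

(g(n) − c)(n + q) = p for each data point; the three points give a linear system in c and q, then p follows.
Solving: c = 6, q = -1, p = 48, so g(n) = 6 + 48/(n − 1).
Then g(3) = 6 + 48/2 = 30.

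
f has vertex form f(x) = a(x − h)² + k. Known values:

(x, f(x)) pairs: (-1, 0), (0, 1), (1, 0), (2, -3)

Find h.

0

First differences 1, -1, -3; second difference -2 = 2a, so a = -1.
Expanding, the x-coefficient is −2ah = 2h; matching it to the data gives h = 0, and then k = 1.
So f(x) = -1(x + 0)² + 1.
Hence h = 0.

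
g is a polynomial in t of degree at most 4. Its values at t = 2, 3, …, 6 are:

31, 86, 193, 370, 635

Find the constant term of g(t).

First differences: 55, 107, 177, 265. Second differences: 52, 70, 88. Third differences: 18, 18.
Level-3 differences are constant, so g has degree 3.
Fitting a degree-3 polynomial gives g(t) = 3t³ - t² + 3t + 5.
The constant term is g(0) = 5.

5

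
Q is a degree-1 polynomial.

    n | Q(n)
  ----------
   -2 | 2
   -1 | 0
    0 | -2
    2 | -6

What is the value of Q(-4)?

6

Write Q(n) = an + b; the 4 given values yield a linear system in the 2 coefficients.
Solving, Q(n) = -2n - 2.
Then Q(-4) = 6.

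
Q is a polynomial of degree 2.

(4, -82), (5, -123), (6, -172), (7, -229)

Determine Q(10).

-448

Write Q(k) = ak² + bk + c; the 4 given values yield a linear system in the 3 coefficients.
Solving, Q(k) = -4k² - 5k + 2.
Then Q(10) = -448.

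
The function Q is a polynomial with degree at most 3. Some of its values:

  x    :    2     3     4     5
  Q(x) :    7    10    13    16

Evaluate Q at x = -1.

-2

First differences: 3, 3, 3.
Level-1 differences are constant, so Q has degree 1.
Fitting a degree-1 polynomial gives Q(x) = 3x + 1.
Then Q(-1) = -2.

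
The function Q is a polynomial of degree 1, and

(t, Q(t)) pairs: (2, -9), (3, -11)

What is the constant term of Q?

Write Q(t) = at + b; the 2 given values yield a linear system in the 2 coefficients.
Solving, Q(t) = -2t - 5.
The constant term is Q(0) = -5.

-5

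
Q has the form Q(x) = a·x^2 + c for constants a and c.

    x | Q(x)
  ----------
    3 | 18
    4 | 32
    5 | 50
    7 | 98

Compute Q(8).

128

From Q(3) = 18 and Q(4) = 32: 9a + c = 18 and 16a + c = 32.
Subtracting: 7a = 14, so a = 2; then c = 18 − 2·9 = 0.
So Q(x) = 2x² + 0, and Q(8) = 128.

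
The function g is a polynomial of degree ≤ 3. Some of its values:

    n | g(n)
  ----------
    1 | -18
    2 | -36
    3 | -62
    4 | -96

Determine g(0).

First differences: -18, -26, -34. Second differences: -8, -8.
Level-2 differences are constant, so g has degree 2.
Fitting a degree-2 polynomial gives g(n) = -4n² - 6n - 8.
Then g(0) = -8.

-8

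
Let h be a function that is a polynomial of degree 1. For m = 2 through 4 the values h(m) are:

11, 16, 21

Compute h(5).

Write h(m) = am + b; the 3 given values yield a linear system in the 2 coefficients.
Solving, h(m) = 5m + 1.
Then h(5) = 26.

26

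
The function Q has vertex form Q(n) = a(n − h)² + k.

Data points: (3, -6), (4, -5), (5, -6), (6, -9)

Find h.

4

First differences 1, -1, -3; second difference -2 = 2a, so a = -1.
Expanding, the n-coefficient is −2ah = 2h; matching it to the data gives h = 4, and then k = -5.
So Q(n) = -1(n − 4)² − 5.
Hence h = 4.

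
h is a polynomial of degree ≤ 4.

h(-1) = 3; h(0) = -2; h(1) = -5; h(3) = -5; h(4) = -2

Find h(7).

Write h(m) = am^4 + bm³ + cm² + dm + e; the 5 given values yield a linear system in the 5 coefficients.
Solving, the top 2 coefficients vanish, and h(m) = m² - 4m - 2.
Then h(7) = 19.

19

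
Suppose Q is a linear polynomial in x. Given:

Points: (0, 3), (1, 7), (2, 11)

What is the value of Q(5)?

First differences: 4, 4.
Level-1 differences are constant, so Q has degree 1.
Fitting a degree-1 polynomial gives Q(x) = 4x + 3.
Then Q(5) = 23.

23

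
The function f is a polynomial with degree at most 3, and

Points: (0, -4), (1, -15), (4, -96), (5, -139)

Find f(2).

Write f(k) = ak³ + bk² + ck + d; the 4 given values yield a linear system in the 4 coefficients.
Solving, the leading coefficient vanishes, and f(k) = -4k² - 7k - 4.
Then f(2) = -34.

-34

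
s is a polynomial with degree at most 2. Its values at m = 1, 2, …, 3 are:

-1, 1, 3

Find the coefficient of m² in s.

0

First differences: 2, 2.
Level-1 differences are constant, so s has degree 1.
Fitting a degree-1 polynomial gives s(m) = 2m - 3.
The coefficient of m² is 0.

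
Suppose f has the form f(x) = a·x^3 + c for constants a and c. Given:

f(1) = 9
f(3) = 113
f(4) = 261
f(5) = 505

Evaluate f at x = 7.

1377

From f(1) = 9 and f(3) = 113: 1a + c = 9 and 27a + c = 113.
Subtracting: 26a = 104, so a = 4; then c = 9 − 4·1 = 5.
So f(x) = 4x³ + 5, and f(7) = 1377.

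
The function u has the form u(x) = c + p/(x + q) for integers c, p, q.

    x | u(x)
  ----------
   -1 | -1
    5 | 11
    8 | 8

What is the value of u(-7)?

(u(x) − c)(x + q) = p for each data point; the three points give a linear system in c and q, then p follows.
Solving: c = 5, q = -2, p = 18, so u(x) = 5 + 18/(x − 2).
Then u(-7) = 5 + 18/(-9) = 3.

3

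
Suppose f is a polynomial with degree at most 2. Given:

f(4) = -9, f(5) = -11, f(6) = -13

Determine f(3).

First differences: -2, -2.
Level-1 differences are constant, so f has degree 1.
Fitting a degree-1 polynomial gives f(t) = -2t - 1.
Then f(3) = -7.

-7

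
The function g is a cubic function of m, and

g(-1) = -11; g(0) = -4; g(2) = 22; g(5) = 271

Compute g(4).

Write g(m) = am³ + bm² + cm + d; the 4 given values yield a linear system in the 4 coefficients.
Solving, g(m) = 2m³ + 5m - 4.
Then g(4) = 144.

144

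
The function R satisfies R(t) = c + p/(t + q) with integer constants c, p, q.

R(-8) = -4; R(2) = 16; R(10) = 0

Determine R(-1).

(R(t) − c)(t + q) = p for each data point; the three points give a linear system in c and q, then p follows.
Solving: c = -2, q = -1, p = 18, so R(t) = -2 + 18/(t − 1).
Then R(-1) = -2 + 18/(-2) = -11.

-11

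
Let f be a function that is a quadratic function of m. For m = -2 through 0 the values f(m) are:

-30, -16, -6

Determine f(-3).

Write f(m) = am² + bm + c; the 3 given values yield a linear system in the 3 coefficients.
Solving, f(m) = -2m² + 8m - 6.
Then f(-3) = -48.

-48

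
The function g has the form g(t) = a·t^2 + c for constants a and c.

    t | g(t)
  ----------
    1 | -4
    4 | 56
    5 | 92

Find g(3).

28

From g(1) = -4 and g(4) = 56: 1a + c = -4 and 16a + c = 56.
Subtracting: 15a = 60, so a = 4; then c = -4 − 4·1 = -8.
So g(t) = 4t² − 8, and g(3) = 28.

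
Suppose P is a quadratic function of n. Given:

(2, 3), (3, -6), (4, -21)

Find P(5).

-42

Write P(n) = an² + bn + c; the 3 given values yield a linear system in the 3 coefficients.
Solving, P(n) = -3n² + 6n + 3.
Then P(5) = -42.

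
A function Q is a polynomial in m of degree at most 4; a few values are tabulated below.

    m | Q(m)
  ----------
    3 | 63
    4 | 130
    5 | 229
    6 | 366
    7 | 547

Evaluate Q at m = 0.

-6

First differences: 67, 99, 137, 181. Second differences: 32, 38, 44. Third differences: 6, 6.
Level-3 differences are constant, so Q has degree 3.
Fitting a degree-3 polynomial gives Q(m) = m³ + 4m² + 2m - 6.
Then Q(0) = -6.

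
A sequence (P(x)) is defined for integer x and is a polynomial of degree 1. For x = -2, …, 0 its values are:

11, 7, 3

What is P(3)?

First differences: -4, -4.
Level-1 differences are constant, so P has degree 1.
Fitting a degree-1 polynomial gives P(x) = -4x + 3.
Then P(3) = -9.

-9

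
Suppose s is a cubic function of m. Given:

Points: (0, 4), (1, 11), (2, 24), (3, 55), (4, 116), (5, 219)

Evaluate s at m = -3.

First differences: 7, 13, 31, 61, 103. Second differences: 6, 18, 30, 42. Third differences: 12, 12, 12.
Level-3 differences are constant, so s has degree 3.
Fitting a degree-3 polynomial gives s(m) = 2m³ - 3m² + 8m + 4.
Then s(-3) = -101.

-101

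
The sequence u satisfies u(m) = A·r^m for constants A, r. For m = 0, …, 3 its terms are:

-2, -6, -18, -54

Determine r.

3

Consecutive ratio: -6/(-2) = 3, and -18/(-6) = 3, so r = 3.
Then A·3^0 = -2 gives A = -2, and u(m) = -2·3^m.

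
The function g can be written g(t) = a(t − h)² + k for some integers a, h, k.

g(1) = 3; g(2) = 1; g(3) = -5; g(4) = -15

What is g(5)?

First differences -2, -6, -10; second difference -4 = 2a, so a = -2.
Expanding, the t-coefficient is −2ah = 4h; matching it to the data gives h = 1, and then k = 3.
So g(t) = -2(t − 1)² + 3.
g(5) = -2·4² + 3 = -29.

-29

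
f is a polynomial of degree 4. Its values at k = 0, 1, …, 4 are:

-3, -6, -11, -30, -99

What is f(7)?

-1326

Write f(k) = ak^4 + bk³ + ck² + dk + e; the 5 given values yield a linear system in the 5 coefficients.
Solving, f(k) = -k^4 + 4k³ - 6k² - 3.
Then f(7) = -1326.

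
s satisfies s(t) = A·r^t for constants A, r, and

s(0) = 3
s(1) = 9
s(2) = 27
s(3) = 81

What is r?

Consecutive ratio: 9/3 = 3, and 27/9 = 3, so r = 3.
Then A·3^0 = 3 gives A = 3, and s(t) = 3·3^t.

3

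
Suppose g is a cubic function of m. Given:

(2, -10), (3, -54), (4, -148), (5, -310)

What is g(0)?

0

Write g(m) = am³ + bm² + cm + d; the 4 given values yield a linear system in the 4 coefficients.
Solving, g(m) = -3m³ + 2m² + 3m.
The constant term is g(0) = 0.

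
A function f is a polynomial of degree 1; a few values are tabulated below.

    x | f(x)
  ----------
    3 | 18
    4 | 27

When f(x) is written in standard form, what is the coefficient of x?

9

Write f(x) = ax + b; the 2 given values yield a linear system in the 2 coefficients.
Solving, f(x) = 9x - 9.
The coefficient of x is 9.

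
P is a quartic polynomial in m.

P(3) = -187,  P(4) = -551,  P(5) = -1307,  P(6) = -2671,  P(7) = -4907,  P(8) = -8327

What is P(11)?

-29531

Write P(m) = am^4 + bm³ + cm² + dm + e; the 6 given values yield a linear system in the 5 coefficients.
Solving, P(m) = -2m^4 - 2m² - 7.
Then P(11) = -29531.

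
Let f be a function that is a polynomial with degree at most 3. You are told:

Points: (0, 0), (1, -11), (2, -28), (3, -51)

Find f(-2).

Write f(k) = ak³ + bk² + ck + d; the 4 given values yield a linear system in the 4 coefficients.
Solving, the leading coefficient vanishes, and f(k) = -3k² - 8k.
Then f(-2) = 4.

4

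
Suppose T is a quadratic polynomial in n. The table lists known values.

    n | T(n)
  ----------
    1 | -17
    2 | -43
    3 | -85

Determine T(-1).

Write T(n) = an² + bn + c; the 3 given values yield a linear system in the 3 coefficients.
Solving, T(n) = -8n² - 2n - 7.
Then T(-1) = -13.

-13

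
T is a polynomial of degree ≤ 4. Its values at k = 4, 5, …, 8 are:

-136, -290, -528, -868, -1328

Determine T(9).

First differences: -154, -238, -340, -460. Second differences: -84, -102, -120. Third differences: -18, -18.
Level-3 differences are constant, so T has degree 3.
Fitting a degree-3 polynomial gives T(k) = -3k³ + 3k² + 2k.
Then T(9) = -1926.

-1926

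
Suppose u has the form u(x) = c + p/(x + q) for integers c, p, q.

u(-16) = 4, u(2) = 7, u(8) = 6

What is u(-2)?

(u(x) − c)(x + q) = p for each data point; the three points give a linear system in c and q, then p follows.
Solving: c = 5, q = 4, p = 12, so u(x) = 5 + 12/(x + 4).
Then u(-2) = 5 + 12/2 = 11.

11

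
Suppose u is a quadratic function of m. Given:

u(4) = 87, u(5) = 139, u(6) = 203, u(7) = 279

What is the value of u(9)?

Write u(m) = am² + bm + c; the 4 given values yield a linear system in the 3 coefficients.
Solving, u(m) = 6m² - 2m - 1.
Then u(9) = 467.

467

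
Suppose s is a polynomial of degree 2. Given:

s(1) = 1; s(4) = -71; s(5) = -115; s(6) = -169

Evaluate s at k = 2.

-13

Write s(k) = ak² + bk + c; the 4 given values yield a linear system in the 3 coefficients.
Solving, s(k) = -5k² + k + 5.
Then s(2) = -13.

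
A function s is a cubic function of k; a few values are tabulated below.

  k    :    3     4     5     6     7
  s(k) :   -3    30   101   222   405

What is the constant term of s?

First differences: 33, 71, 121, 183. Second differences: 38, 50, 62. Third differences: 12, 12.
Level-3 differences are constant, so s has degree 3.
Fitting a degree-3 polynomial gives s(k) = 2k³ - 5k² - 6k + 6.
The constant term is s(0) = 6.

6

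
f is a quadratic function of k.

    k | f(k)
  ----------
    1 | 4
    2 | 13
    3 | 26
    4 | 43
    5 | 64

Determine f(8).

151

Write f(k) = ak² + bk + c; the 5 given values yield a linear system in the 3 coefficients.
Solving, f(k) = 2k² + 3k - 1.
Then f(8) = 151.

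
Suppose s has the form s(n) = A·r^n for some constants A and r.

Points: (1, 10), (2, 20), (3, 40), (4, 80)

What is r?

Consecutive ratio: 20/10 = 2, and 40/20 = 2, so r = 2.
Then A·2^1 = 10 gives A = 5, and s(n) = 5·2^n.

2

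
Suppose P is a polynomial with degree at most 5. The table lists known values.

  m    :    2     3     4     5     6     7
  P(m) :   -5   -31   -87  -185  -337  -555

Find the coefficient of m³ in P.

Write P(m) = am^5 + bm^4 + cm³ + dm² + em + p; the 6 given values yield a linear system in the 6 coefficients.
Solving, the top 2 coefficients vanish, and P(m) = -2m³ + 3m² - 3m + 5.
The coefficient of m³ is -2.

-2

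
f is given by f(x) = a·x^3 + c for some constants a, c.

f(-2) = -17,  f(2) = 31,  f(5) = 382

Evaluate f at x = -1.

From f(-2) = -17 and f(2) = 31: -8a + c = -17 and 8a + c = 31.
Subtracting: 16a = 48, so a = 3; then c = -17 − 3·(-8) = 7.
So f(x) = 3x³ + 7, and f(-1) = 4.

4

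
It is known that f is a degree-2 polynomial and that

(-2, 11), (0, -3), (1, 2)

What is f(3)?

Write f(n) = an² + bn + c; the 3 given values yield a linear system in the 3 coefficients.
Solving, f(n) = 4n² + n - 3.
Then f(3) = 36.

36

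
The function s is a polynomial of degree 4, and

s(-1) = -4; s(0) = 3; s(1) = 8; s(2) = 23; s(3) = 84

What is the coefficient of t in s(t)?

Write s(t) = at^4 + bt³ + ct² + dt + e; the 5 given values yield a linear system in the 5 coefficients.
Solving, s(t) = t^4 - 2t² + 6t + 3.
The coefficient of t is 6.

6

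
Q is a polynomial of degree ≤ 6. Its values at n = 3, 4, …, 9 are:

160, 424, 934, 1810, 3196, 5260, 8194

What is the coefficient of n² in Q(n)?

2

First differences: 264, 510, 876, 1386, 2064, 2934. Second differences: 246, 366, 510, 678, 870. Third differences: 120, 144, 168, 192. Fourth differences: 24, 24, 24.
Level-4 differences are constant, so Q has degree 4.
Fitting a degree-4 polynomial gives Q(n) = n^4 + 2n³ + 2n² + n + 4.
The coefficient of n² is 2.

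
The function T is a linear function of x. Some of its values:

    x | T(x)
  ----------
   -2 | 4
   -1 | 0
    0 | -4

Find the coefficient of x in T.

-4

First differences: -4, -4.
Level-1 differences are constant, so T has degree 1.
Fitting a degree-1 polynomial gives T(x) = -4x - 4.
The coefficient of x is -4.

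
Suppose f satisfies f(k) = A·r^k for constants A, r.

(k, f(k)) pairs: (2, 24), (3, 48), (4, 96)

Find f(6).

384

Consecutive ratio: 48/24 = 2, and 96/48 = 2, so r = 2.
Then A·2^2 = 24 gives A = 6, and f(k) = 6·2^k.
f(6) = 6·2^6 = 384.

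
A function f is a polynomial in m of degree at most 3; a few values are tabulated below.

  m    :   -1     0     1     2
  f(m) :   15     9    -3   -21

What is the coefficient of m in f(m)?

First differences: -6, -12, -18. Second differences: -6, -6.
Level-2 differences are constant, so f has degree 2.
Fitting a degree-2 polynomial gives f(m) = -3m² - 9m + 9.
The coefficient of m is -9.

-9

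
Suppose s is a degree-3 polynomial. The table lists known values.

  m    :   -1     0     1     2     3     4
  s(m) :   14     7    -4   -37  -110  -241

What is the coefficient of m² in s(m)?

First differences: -7, -11, -33, -73, -131. Second differences: -4, -22, -40, -58. Third differences: -18, -18, -18.
Level-3 differences are constant, so s has degree 3.
Fitting a degree-3 polynomial gives s(m) = -3m³ - 2m² - 6m + 7.
The coefficient of m² is -2.

-2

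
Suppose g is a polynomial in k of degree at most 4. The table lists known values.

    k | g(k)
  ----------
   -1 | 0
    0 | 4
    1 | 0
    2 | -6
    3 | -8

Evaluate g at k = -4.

-120

Write g(k) = ak^4 + bk³ + ck² + dk + e; the 5 given values yield a linear system in the 5 coefficients.
Solving, the leading coefficient vanishes, and g(k) = k³ - 4k² - k + 4.
Then g(-4) = -120.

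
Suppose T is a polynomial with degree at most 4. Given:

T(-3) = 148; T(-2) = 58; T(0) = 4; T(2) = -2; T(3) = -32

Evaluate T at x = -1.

Write T(x) = ax^4 + bx³ + cx² + dx + e; the 5 given values yield a linear system in the 5 coefficients.
Solving, the leading coefficient vanishes, and T(x) = -3x³ + 6x² - 3x + 4.
Then T(-1) = 16.

16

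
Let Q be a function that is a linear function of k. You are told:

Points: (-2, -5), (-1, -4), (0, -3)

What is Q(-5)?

-8

Write Q(k) = ak + b; the 3 given values yield a linear system in the 2 coefficients.
Solving, Q(k) = k - 3.
Then Q(-5) = -8.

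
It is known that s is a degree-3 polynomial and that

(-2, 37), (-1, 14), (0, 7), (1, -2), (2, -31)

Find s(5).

Write s(x) = ax³ + bx² + cx + d; the 5 given values yield a linear system in the 4 coefficients.
Solving, s(x) = -3x³ - x² - 5x + 7.
Then s(5) = -418.

-418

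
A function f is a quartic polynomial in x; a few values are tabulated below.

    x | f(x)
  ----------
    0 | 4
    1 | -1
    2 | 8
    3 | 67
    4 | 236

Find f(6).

Write f(x) = ax^4 + bx³ + cx² + dx + e; the 5 given values yield a linear system in the 5 coefficients.
Solving, f(x) = x^4 - 6x + 4.
Then f(6) = 1264.

1264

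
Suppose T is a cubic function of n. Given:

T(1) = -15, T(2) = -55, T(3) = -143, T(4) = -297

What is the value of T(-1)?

Write T(n) = an³ + bn² + cn + d; the 4 given values yield a linear system in the 4 coefficients.
Solving, T(n) = -3n³ - 6n² - n - 5.
Then T(-1) = -7.

-7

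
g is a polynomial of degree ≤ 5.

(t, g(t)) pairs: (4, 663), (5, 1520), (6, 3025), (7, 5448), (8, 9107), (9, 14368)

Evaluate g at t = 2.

Write g(t) = at^5 + bt^4 + ct³ + dt² + et + p; the 6 given values yield a linear system in the 6 coefficients.
Solving, the leading coefficient vanishes, and g(t) = 2t^4 + t³ + 7t² - 5t - 5.
Then g(2) = 53.

53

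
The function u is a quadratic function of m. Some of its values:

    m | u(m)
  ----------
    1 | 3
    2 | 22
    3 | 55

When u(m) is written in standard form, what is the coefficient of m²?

Write u(m) = am² + bm + c; the 3 given values yield a linear system in the 3 coefficients.
Solving, u(m) = 7m² - 2m - 2.
The coefficient of m² is 7.

7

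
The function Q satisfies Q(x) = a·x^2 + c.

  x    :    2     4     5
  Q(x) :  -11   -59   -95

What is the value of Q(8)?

-251

From Q(2) = -11 and Q(4) = -59: 4a + c = -11 and 16a + c = -59.
Subtracting: 12a = -48, so a = -4; then c = -11 − (-4)·4 = 5.
So Q(x) = -4x² + 5, and Q(8) = -251.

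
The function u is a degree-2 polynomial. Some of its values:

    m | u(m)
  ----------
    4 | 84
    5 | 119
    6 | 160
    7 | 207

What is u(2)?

32

First differences: 35, 41, 47. Second differences: 6, 6.
Level-2 differences are constant, so u has degree 2.
Fitting a degree-2 polynomial gives u(m) = 3m² + 8m + 4.
Then u(2) = 32.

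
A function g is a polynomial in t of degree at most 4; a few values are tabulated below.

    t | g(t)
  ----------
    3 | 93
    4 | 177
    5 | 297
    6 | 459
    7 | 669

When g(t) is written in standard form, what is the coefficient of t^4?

First differences: 84, 120, 162, 210. Second differences: 36, 42, 48. Third differences: 6, 6.
Level-3 differences are constant, so g has degree 3.
Fitting a degree-3 polynomial gives g(t) = t³ + 6t² + 5t - 3.
The coefficient of t^4 is 0.

0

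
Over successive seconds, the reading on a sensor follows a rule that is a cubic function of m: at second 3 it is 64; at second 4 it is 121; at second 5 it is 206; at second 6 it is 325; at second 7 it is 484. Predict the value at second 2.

Write the value at m as s(m).
First differences: 57, 85, 119, 159. Second differences: 28, 34, 40. Third differences: 6, 6.
Level-3 differences are constant, so s has degree 3.
Fitting a degree-3 polynomial gives s(m) = m³ + 2m² + 6m + 1.
Then s(2) = 29.

29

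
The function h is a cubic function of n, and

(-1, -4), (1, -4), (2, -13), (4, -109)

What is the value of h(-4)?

131

Write h(n) = an³ + bn² + cn + d; the 4 given values yield a linear system in the 4 coefficients.
Solving, h(n) = -2n³ + n² + 2n - 5.
Then h(-4) = 131.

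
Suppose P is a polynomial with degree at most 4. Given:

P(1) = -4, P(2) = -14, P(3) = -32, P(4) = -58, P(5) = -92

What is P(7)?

-184

First differences: -10, -18, -26, -34. Second differences: -8, -8, -8.
Level-2 differences are constant, so P has degree 2.
Fitting a degree-2 polynomial gives P(n) = -4n² + 2n - 2.
Then P(7) = -184.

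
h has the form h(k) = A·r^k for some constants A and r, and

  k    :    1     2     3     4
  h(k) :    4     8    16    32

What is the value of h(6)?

Consecutive ratio: 8/4 = 2, and 16/8 = 2, so r = 2.
Then A·2^1 = 4 gives A = 2, and h(k) = 2·2^k.
h(6) = 2·2^6 = 128.

128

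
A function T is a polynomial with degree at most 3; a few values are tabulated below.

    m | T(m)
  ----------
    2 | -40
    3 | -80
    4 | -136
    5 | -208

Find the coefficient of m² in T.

-8

First differences: -40, -56, -72. Second differences: -16, -16.
Level-2 differences are constant, so T has degree 2.
Fitting a degree-2 polynomial gives T(m) = -8m² - 8.
The coefficient of m² is -8.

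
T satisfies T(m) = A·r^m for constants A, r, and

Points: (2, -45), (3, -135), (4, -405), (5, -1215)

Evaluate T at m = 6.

Consecutive ratio: -135/(-45) = 3, and -405/(-135) = 3, so r = 3.
Then A·3^2 = -45 gives A = -5, and T(m) = -5·3^m.
T(6) = -5·3^6 = -3645.

-3645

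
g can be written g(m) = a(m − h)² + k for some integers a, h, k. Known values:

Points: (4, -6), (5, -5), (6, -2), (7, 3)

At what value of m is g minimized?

First differences 1, 3, 5; second difference 2 = 2a, so a = 1.
Expanding, the m-coefficient is −2ah = -2h; matching it to the data gives h = 4, and then k = -6.
So g(m) = 1(m − 4)² − 6.
Hence h = 4.

4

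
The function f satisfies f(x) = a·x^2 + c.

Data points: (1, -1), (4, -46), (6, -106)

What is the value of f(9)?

-241

From f(1) = -1 and f(4) = -46: 1a + c = -1 and 16a + c = -46.
Subtracting: 15a = -45, so a = -3; then c = -1 − (-3)·1 = 2.
So f(x) = -3x² + 2, and f(9) = -241.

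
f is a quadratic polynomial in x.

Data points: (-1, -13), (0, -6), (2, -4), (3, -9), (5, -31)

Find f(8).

Write f(x) = ax² + bx + c; the 5 given values yield a linear system in the 3 coefficients.
Solving, f(x) = -2x² + 5x - 6.
Then f(8) = -94.

-94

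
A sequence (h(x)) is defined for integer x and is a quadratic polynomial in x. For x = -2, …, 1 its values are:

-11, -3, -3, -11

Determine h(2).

First differences: 8, 0, -8. Second differences: -8, -8.
Level-2 differences are constant, so h has degree 2.
Fitting a degree-2 polynomial gives h(x) = -4x² - 4x - 3.
Then h(2) = -27.

-27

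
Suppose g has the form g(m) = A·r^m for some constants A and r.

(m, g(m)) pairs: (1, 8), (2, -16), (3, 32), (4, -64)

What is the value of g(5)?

128

Consecutive ratio: -16/8 = -2, and 32/(-16) = -2, so r = -2.
Then A·(-2)^1 = 8 gives A = -4, and g(m) = -4·(-2)^m.
g(5) = -4·(-2)^5 = 128.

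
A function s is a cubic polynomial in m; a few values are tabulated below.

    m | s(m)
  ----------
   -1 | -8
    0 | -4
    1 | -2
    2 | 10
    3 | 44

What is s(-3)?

-70

Write s(m) = am³ + bm² + cm + d; the 5 given values yield a linear system in the 4 coefficients.
Solving, s(m) = 2m³ - m² + m - 4.
Then s(-3) = -70.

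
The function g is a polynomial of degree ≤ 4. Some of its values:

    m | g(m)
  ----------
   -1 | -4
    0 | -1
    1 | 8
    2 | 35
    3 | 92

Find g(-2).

-13

First differences: 3, 9, 27, 57. Second differences: 6, 18, 30. Third differences: 12, 12.
Level-3 differences are constant, so g has degree 3.
Fitting a degree-3 polynomial gives g(m) = 2m³ + 3m² + 4m - 1.
Then g(-2) = -13.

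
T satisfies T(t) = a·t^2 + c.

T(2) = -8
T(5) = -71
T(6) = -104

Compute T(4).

-44

From T(2) = -8 and T(5) = -71: 4a + c = -8 and 25a + c = -71.
Subtracting: 21a = -63, so a = -3; then c = -8 − (-3)·4 = 4.
So T(t) = -3t² + 4, and T(4) = -44.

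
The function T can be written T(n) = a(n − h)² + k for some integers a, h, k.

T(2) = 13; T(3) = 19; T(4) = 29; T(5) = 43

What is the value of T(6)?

61

First differences 6, 10, 14; second difference 4 = 2a, so a = 2.
Expanding, the n-coefficient is −2ah = -4h; matching it to the data gives h = 1, and then k = 11.
So T(n) = 2(n − 1)² + 11.
T(6) = 2·5² + 11 = 61.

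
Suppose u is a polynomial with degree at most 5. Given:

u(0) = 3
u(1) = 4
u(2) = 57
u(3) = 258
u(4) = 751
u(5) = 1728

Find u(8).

Write u(x) = ax^5 + bx^4 + cx³ + dx² + ex + p; the 6 given values yield a linear system in the 6 coefficients.
Solving, the leading coefficient vanishes, and u(x) = 2x^4 + 4x³ - 5x + 3.
Then u(8) = 10203.

10203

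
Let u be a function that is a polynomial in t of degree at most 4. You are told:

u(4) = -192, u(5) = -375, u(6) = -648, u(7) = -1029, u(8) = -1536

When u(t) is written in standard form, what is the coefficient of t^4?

0

First differences: -183, -273, -381, -507. Second differences: -90, -108, -126. Third differences: -18, -18.
Level-3 differences are constant, so u has degree 3.
Fitting a degree-3 polynomial gives u(t) = -3t³.
The coefficient of t^4 is 0.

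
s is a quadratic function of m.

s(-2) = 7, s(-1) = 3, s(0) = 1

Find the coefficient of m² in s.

Write s(m) = am² + bm + c; the 3 given values yield a linear system in the 3 coefficients.
Solving, s(m) = m² - m + 1.
The coefficient of m² is 1.

1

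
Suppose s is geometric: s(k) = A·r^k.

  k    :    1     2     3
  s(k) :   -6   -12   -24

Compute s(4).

Consecutive ratio: -12/(-6) = 2, and -24/(-12) = 2, so r = 2.
Then A·2^1 = -6 gives A = -3, and s(k) = -3·2^k.
s(4) = -3·2^4 = -48.

-48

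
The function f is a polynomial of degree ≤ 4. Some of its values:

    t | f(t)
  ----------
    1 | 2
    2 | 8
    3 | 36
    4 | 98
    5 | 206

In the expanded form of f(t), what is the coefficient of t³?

First differences: 6, 28, 62, 108. Second differences: 22, 34, 46. Third differences: 12, 12.
Level-3 differences are constant, so f has degree 3.
Fitting a degree-3 polynomial gives f(t) = 2t³ - t² - 5t + 6.
The coefficient of t³ is 2.

2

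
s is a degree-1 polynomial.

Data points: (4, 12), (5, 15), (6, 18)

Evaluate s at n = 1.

First differences: 3, 3.
Level-1 differences are constant, so s has degree 1.
Fitting a degree-1 polynomial gives s(n) = 3n.
Then s(1) = 3.

3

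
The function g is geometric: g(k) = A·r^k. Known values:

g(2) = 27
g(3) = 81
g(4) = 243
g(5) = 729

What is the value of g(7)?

Consecutive ratio: 81/27 = 3, and 243/81 = 3, so r = 3.
Then A·3^2 = 27 gives A = 3, and g(k) = 3·3^k.
g(7) = 3·3^7 = 6561.

6561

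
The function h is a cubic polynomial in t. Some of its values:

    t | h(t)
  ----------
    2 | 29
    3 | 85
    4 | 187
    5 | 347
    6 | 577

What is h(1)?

7

First differences: 56, 102, 160, 230. Second differences: 46, 58, 70. Third differences: 12, 12.
Level-3 differences are constant, so h has degree 3.
Fitting a degree-3 polynomial gives h(t) = 2t³ + 5t² - 7t + 7.
Then h(1) = 7.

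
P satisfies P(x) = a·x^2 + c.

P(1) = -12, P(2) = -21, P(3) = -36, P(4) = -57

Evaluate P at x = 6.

-117

From P(1) = -12 and P(2) = -21: 1a + c = -12 and 4a + c = -21.
Subtracting: 3a = -9, so a = -3; then c = -12 − (-3)·1 = -9.
So P(x) = -3x² − 9, and P(6) = -117.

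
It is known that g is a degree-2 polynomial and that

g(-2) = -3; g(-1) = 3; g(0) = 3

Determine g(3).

Write g(k) = ak² + bk + c; the 3 given values yield a linear system in the 3 coefficients.
Solving, g(k) = -3k² - 3k + 3.
Then g(3) = -33.

-33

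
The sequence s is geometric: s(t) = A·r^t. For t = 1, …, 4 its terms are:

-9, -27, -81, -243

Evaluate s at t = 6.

Consecutive ratio: -27/(-9) = 3, and -81/(-27) = 3, so r = 3.
Then A·3^1 = -9 gives A = -3, and s(t) = -3·3^t.
s(6) = -3·3^6 = -2187.

-2187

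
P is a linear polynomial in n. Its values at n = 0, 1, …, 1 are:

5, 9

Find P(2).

Write P(n) = an + b; the 2 given values yield a linear system in the 2 coefficients.
Solving, P(n) = 4n + 5.
Then P(2) = 13.

13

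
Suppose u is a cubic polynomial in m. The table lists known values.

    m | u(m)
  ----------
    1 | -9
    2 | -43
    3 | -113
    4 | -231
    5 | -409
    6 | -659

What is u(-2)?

First differences: -34, -70, -118, -178, -250. Second differences: -36, -48, -60, -72. Third differences: -12, -12, -12.
Level-3 differences are constant, so u has degree 3.
Fitting a degree-3 polynomial gives u(m) = -2m³ - 6m² - 2m + 1.
Then u(-2) = -3.

-3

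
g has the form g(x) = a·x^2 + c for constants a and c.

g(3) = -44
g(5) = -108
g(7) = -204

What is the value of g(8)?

From g(3) = -44 and g(5) = -108: 9a + c = -44 and 25a + c = -108.
Subtracting: 16a = -64, so a = -4; then c = -44 − (-4)·9 = -8.
So g(x) = -4x² − 8, and g(8) = -264.

-264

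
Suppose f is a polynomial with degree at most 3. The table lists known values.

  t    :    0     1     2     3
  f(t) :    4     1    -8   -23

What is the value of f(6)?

Write f(t) = at³ + bt² + ct + d; the 4 given values yield a linear system in the 4 coefficients.
Solving, the leading coefficient vanishes, and f(t) = -3t² + 4.
Then f(6) = -104.

-104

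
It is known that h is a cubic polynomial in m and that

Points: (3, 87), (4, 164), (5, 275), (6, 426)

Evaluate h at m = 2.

38

Write h(m) = am³ + bm² + cm + d; the 4 given values yield a linear system in the 4 coefficients.
Solving, h(m) = m³ + 5m² + 5m.
Then h(2) = 38.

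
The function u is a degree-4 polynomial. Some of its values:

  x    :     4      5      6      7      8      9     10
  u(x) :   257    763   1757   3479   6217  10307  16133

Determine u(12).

34769

Write u(x) = ax^4 + bx³ + cx² + dx + e; the 7 given values yield a linear system in the 5 coefficients.
Solving, u(x) = 2x^4 - 4x³ + 2x² - 6x - 7.
Then u(12) = 34769.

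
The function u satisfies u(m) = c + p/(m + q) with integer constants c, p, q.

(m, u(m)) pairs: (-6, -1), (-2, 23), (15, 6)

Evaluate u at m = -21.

(u(m) − c)(m + q) = p for each data point; the three points give a linear system in c and q, then p follows.
Solving: c = 5, q = 3, p = 18, so u(m) = 5 + 18/(m + 3).
Then u(-21) = 5 + 18/(-18) = 4.

4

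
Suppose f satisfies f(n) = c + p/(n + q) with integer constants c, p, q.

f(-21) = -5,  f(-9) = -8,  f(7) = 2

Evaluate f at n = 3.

(f(n) − c)(n + q) = p for each data point; the three points give a linear system in c and q, then p follows.
Solving: c = -3, q = 1, p = 40, so f(n) = -3 + 40/(n + 1).
Then f(3) = -3 + 40/4 = 7.

7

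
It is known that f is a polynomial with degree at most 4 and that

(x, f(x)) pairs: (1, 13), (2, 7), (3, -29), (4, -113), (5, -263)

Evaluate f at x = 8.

First differences: -6, -36, -84, -150. Second differences: -30, -48, -66. Third differences: -18, -18.
Level-3 differences are constant, so f has degree 3.
Fitting a degree-3 polynomial gives f(x) = -3x³ + 3x² + 6x + 7.
Then f(8) = -1289.

-1289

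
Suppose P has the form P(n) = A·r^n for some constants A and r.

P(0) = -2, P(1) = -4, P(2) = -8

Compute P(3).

-16

Consecutive ratio: -4/(-2) = 2, and -8/(-4) = 2, so r = 2.
Then A·2^0 = -2 gives A = -2, and P(n) = -2·2^n.
P(3) = -2·2^3 = -16.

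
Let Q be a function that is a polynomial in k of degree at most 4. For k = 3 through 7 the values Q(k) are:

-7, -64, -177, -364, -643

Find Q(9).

-1549

First differences: -57, -113, -187, -279. Second differences: -56, -74, -92. Third differences: -18, -18.
Level-3 differences are constant, so Q has degree 3.
Fitting a degree-3 polynomial gives Q(k) = -3k³ + 8k² - 2k + 8.
Then Q(9) = -1549.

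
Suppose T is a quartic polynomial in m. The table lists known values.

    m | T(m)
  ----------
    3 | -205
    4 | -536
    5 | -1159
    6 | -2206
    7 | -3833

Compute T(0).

Write T(m) = am^4 + bm³ + cm² + dm + e; the 5 given values yield a linear system in the 5 coefficients.
Solving, T(m) = -m^4 - 4m³ - m² - m - 4.
Then T(0) = -4.

-4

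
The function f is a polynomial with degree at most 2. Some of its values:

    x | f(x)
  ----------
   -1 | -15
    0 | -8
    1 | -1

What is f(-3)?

-29

First differences: 7, 7.
Level-1 differences are constant, so f has degree 1.
Fitting a degree-1 polynomial gives f(x) = 7x - 8.
Then f(-3) = -29.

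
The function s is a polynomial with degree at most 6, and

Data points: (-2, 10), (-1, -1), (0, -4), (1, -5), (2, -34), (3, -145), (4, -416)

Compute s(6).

Write s(k) = ak^6 + bk^5 + ck^4 + dk³ + ek² + pk + q; the 7 given values yield a linear system in the 7 coefficients.
Solving, the top 2 coefficients vanish, and s(k) = -k^4 - 3k³ + 2k² + k - 4.
Then s(6) = -1870.

-1870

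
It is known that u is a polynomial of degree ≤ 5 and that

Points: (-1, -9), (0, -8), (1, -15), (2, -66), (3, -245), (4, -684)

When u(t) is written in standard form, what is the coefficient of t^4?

Write u(t) = at^5 + bt^4 + ct³ + dt² + et + p; the 6 given values yield a linear system in the 6 coefficients.
Solving, the leading coefficient vanishes, and u(t) = -2t^4 - 2t³ - 2t² - t - 8.
The coefficient of t^4 is -2.

-2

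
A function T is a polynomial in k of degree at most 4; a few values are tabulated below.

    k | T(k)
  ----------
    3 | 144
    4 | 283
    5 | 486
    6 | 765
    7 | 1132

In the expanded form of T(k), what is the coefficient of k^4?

0

Write T(k) = ak^4 + bk³ + ck² + dk + e; the 5 given values yield a linear system in the 5 coefficients.
Solving, the leading coefficient vanishes, and T(k) = 2k³ + 8k² + 9k - 9.
The coefficient of k^4 is 0.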